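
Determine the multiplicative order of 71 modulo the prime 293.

The order of 71 must divide p − 1 = 292 = 2^2 · 73.
Divisors: 1, 2, 4, 73, 146, 292.
Check each in increasing order: 71^1 ≡ 71;  71^2 ≡ 60;  71^4 ≡ 84;  71^73 ≡ 292;  71^146 ≡ 1.
Smallest exponent giving 1 is 146.

146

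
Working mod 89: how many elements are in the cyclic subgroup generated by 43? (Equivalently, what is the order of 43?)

88

The order of 43 must divide p − 1 = 88 = 2^3 · 11.
Divisors: 1, 2, 4, 8, 11, 22, 44, 88.
Check each in increasing order: 43^1 ≡ 43;  43^2 ≡ 69;  43^4 ≡ 44;  43^8 ≡ 67;  43^11 ≡ 52;  43^22 ≡ 34;  43^44 ≡ 88;  43^88 ≡ 1.
Smallest exponent giving 1 is 88.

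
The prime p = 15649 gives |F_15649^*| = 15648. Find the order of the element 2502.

7824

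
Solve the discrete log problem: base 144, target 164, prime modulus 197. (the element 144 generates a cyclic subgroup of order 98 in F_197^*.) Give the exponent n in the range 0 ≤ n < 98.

56

Baby-step giant-step with m = ceil(sqrt(98)) = 10.
Baby table (144^j mod 197 for j=0..9):
  0:1  1:144  2:51  3:55  4:40  5:47  6:70  7:33
  8:24  9:107
Giant step factor: 144^(-10) ≡ 61 (mod 197).
Scan 164·61^i mod 197 for i = 0, 1, …:
  i=0: 164   i=1: 154   i=2: 135   i=3: 158
  i=4: 182   i=5: 70
Match at i=5, j=6: n = 5·10 + 6 = 56.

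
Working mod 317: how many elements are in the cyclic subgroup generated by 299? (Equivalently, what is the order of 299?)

316

The order of 299 must divide p − 1 = 316 = 2^2 · 79.
Divisors: 1, 2, 4, 79, 158, 316.
Check each in increasing order: 299^1 ≡ 299;  299^2 ≡ 7;  299^4 ≡ 49;  299^79 ≡ 203;  299^158 ≡ 316;  299^316 ≡ 1.
Smallest exponent giving 1 is 316.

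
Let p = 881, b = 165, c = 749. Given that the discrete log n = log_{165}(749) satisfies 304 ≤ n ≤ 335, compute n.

331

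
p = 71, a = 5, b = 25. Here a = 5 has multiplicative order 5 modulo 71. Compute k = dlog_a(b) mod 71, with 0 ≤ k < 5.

Successive powers of 5 modulo 71:
  5^0=1  5^1=5  5^2=25
So 5^2 ≡ 25 (mod 71), giving k = 2.

2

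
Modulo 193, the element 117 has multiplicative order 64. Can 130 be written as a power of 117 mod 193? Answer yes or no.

130 ∈ ⟨117⟩ iff 130^64 ≡ 1 (mod 193), since |⟨117⟩| = 64.
130^64 mod 193 = 108.
Since 108 ≠ 1, 130 does not lie in the subgroup.

no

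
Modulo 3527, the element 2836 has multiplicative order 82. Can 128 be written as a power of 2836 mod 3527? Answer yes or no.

no

128 ∈ ⟨2836⟩ iff 128^82 ≡ 1 (mod 3527), since |⟨2836⟩| = 82.
128^82 mod 3527 = 2875.
Since 2875 ≠ 1, 128 does not lie in the subgroup.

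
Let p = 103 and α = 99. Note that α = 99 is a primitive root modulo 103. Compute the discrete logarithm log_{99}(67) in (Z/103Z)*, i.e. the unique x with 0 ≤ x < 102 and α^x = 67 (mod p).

Baby-step giant-step with m = ceil(sqrt(102)) = 11.
Baby table (99^j mod 103 for j=0..10):
  0:1  1:99  2:16  3:39  4:50  5:6  6:79  7:96
  8:28  9:94  10:36
Giant step factor: 99^(-11) ≡ 5 (mod 103).
Scan 67·5^i mod 103 for i = 0, 1, …:
  i=0: 67   i=1: 26   i=2: 27   i=3: 32
  i=4: 57   i=5: 79
Match at i=5, j=6: x = 5·11 + 6 = 61.

61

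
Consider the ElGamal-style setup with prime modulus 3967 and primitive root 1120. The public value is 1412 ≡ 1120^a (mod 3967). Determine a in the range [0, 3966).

Baby-step giant-step with m = ceil(sqrt(3966)) = 63.
Baby table (1120^j mod 3967 for j=0..62):
  0:1  1:1120  2:828  3:3049  4:3260  5:1560  6:1720  7:2405
  8:7  9:3873  10:1829  11:1508  12:2985  13:2986  14:139  15:967
  16:49  17:3309  18:902  19:2622  20:1060  21:1067  22:973  23:2802
  24:343  25:3328  26:2347  27:2486  28:3453  29:3502  30:2844  31:3746
  32:2401  33:3461  34:561  35:1534  36:369  37:712  38:73  39:2420
  40:939  41:425  42:3927  43:2804  44:2583  45:1017  46:511  47:1072
  48:2606  49:2975  50:3687  51:3760  52:2213  53:3152  54:3577  55:3537
  56:2374  57:990  58:2007  59:2518  60:3590  61:2229  62:1237
Giant step factor: 1120^(-63) ≡ 742 (mod 3967).
Scan 1412·742^i mod 3967 for i = 0, 1, …:
  i=0: 1412   i=1: 416   i=2: 3213   i=3: 3846
  i=4: 1459   i=5: 3554   i=6: 2980   i=7: 1541
  i=8: 926   i=9: 801     …   i=48: 2736
  i=49: 2975
Match at i=49, j=49: a = 49·63 + 49 = 3136.

3136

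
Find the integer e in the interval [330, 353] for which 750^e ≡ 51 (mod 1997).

Compute 750^330 mod 1997 = 743, then multiply by 750 repeatedly:
  750^330=743  750^331=87  750^332=1346  750^333=1015  750^334=393
  750^335=1191  750^336=591  750^337=1913  750^338=904  750^339=1017
  750^340=1893  750^341=1880  750^342=118  750^343=632  750^344=711
  750^345=51
Found 51 at exponent 345.

345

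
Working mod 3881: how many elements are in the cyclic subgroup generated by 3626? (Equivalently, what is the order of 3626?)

1940

The order of 3626 must divide p − 1 = 3880 = 2^3 · 5 · 97.
Divisors: 1, 2, 4, 5, 8, 10, 20, 40, 97, 194, 388, 485, 776, 970, 1940, 3880.
Check each in increasing order: 3626^1 ≡ 3626;  3626^2 ≡ 2929;  3626^4 ≡ 2031;  3626^5 ≡ 2149;  3626^8 ≡ 3339;  3626^10 ≡ 3692;  3626^20 ≡ 792;  3626^40 ≡ 2423;  3626^97 ≡ 1160;  3626^194 ≡ 2774;  3626^388 ≡ 2934;  3626^485 ≡ 3684;  3626^776 ≡ 298;  3626^970 ≡ 3880;  3626^1940 ≡ 1.
Smallest exponent giving 1 is 1940.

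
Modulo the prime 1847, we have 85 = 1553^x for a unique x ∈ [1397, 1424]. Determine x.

1404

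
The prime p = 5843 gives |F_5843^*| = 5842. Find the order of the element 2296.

5842

The order of 2296 must divide p − 1 = 5842 = 2 · 23 · 127.
Divisors: 1, 2, 23, 46, 127, 254, 2921, 5842.
Check each in increasing order: 2296^1 ≡ 2296;  2296^2 ≡ 1230;  2296^23 ≡ 3986;  2296^46 ≡ 1079;  2296^127 ≡ 2319;  2296^254 ≡ 2201;  2296^2921 ≡ 5842;  2296^5842 ≡ 1.
Smallest exponent giving 1 is 5842.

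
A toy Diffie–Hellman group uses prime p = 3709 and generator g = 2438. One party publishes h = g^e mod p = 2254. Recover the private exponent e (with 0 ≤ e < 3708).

1925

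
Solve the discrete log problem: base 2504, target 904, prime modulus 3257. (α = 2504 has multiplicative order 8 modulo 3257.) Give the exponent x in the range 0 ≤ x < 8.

Successive powers of 2504 modulo 3257:
  2504^0=1  2504^1=2504  2504^2=291  2504^3=2353  2504^4=3256  2504^5=753
  2504^6=2966  2504^7=904
So 2504^7 ≡ 904 (mod 3257), giving x = 7.

7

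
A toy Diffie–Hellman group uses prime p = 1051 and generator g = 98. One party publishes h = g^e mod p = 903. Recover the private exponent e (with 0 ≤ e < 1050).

Baby-step giant-step with m = ceil(sqrt(1050)) = 33.
Baby table (98^j mod 1051 for j=0..32):
  0:1  1:98  2:145  3:547  4:5  5:490  6:725  7:633
  8:25  9:348  10:472  11:12  12:125  13:689  14:258  15:60
  16:625  17:292  18:239  19:300  20:1023  21:409  22:144  23:449
  24:911  25:994  26:720  27:143  28:351  29:766  30:447  31:715
  32:704
Giant step factor: 98^(-33) ≡ 222 (mod 1051).
Scan 903·222^i mod 1051 for i = 0, 1, …:
  i=0: 903   i=1: 776   i=2: 959   i=3: 596
  i=4: 937   i=5: 967   i=6: 270   i=7: 33
  i=8: 1020   i=9: 475     …   i=14: 298
  i=15: 994
Match at i=15, j=25: e = 15·33 + 25 = 520.

520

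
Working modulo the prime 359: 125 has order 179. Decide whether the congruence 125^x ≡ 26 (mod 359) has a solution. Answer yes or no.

no

26 ∈ ⟨125⟩ iff 26^179 ≡ 1 (mod 359), since |⟨125⟩| = 179.
26^179 mod 359 = 358.
Since 358 ≠ 1, 26 does not lie in the subgroup.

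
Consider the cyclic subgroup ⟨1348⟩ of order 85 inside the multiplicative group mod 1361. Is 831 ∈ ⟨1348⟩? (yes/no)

yes

831 ∈ ⟨1348⟩ iff 831^85 ≡ 1 (mod 1361), since |⟨1348⟩| = 85.
831^85 mod 1361 = 1.
Since 1 = 1, 831 lies in the subgroup.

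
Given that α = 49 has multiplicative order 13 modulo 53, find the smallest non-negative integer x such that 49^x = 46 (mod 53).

7

Successive powers of 49 modulo 53:
  49^0=1  49^1=49  49^2=16  49^3=42  49^4=44  49^5=36
  49^6=15  49^7=46
So 49^7 ≡ 46 (mod 53), giving x = 7.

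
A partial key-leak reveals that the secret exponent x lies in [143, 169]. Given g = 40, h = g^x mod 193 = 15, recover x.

163

Compute 40^143 mod 193 = 80, then multiply by 40 repeatedly:
  40^143=80  40^144=112  40^145=41  40^146=96  40^147=173
  40^148=165  40^149=38  40^150=169  40^151=5  40^152=7
  40^153=87  40^154=6  40^155=47  40^156=143  40^157=123
  40^158=95  40^159=133  40^160=109  40^161=114  40^162=121
  40^163=15
Found 15 at exponent 163.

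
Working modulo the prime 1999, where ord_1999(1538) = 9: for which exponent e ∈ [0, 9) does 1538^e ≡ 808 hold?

Successive powers of 1538 modulo 1999:
  1538^0=1  1538^1=1538  1538^2=627  1538^3=808
So 1538^3 ≡ 808 (mod 1999), giving e = 3.

3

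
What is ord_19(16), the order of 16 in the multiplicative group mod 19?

9

The order of 16 must divide p − 1 = 18 = 2 · 3^2.
Divisors: 1, 2, 3, 6, 9, 18.
Check each in increasing order: 16^1 ≡ 16;  16^2 ≡ 9;  16^3 ≡ 11;  16^6 ≡ 7;  16^9 ≡ 1.
Smallest exponent giving 1 is 9.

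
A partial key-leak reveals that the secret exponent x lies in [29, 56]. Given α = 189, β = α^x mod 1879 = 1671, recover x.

Compute 189^29 mod 1879 = 1323, then multiply by 189 repeatedly:
  189^29=1323  189^30=140  189^31=154  189^32=921  189^33=1201
  189^34=1509  189^35=1472  189^36=116  189^37=1255  189^38=441
  189^39=673  189^40=1304  189^41=307  189^42=1653  189^43=503
  189^44=1117  189^45=665  189^46=1671
Found 1671 at exponent 46.

46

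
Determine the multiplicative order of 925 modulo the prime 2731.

1365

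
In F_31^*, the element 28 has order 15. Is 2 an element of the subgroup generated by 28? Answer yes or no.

yes

⟨28⟩ has order 15; its elements mod 31 are {1, 2, 4, 5, 7, 8, 9, 10, 14, 16, 18, 19, 20, 25, 28}.
2 is in this set.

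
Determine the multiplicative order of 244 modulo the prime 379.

63

The order of 244 must divide p − 1 = 378 = 2 · 3^3 · 7.
Divisors: 1, 2, 3, 6, 7, 9, 14, 18, 21, 27, 42, 54, 63, 126, 189, 378.
Check each in increasing order: 244^1 ≡ 244;  244^2 ≡ 33;  244^3 ≡ 93;  244^6 ≡ 311;  244^7 ≡ 84;  244^9 ≡ 119;  244^14 ≡ 234;  244^18 ≡ 138;  244^21 ≡ 327;  244^27 ≡ 125;  244^42 ≡ 51;  244^54 ≡ 86;  244^63 ≡ 1.
Smallest exponent giving 1 is 63.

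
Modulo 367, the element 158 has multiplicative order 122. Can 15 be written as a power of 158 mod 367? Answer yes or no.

yes

15 ∈ ⟨158⟩ iff 15^122 ≡ 1 (mod 367), since |⟨158⟩| = 122.
15^122 mod 367 = 1.
Since 1 = 1, 15 lies in the subgroup.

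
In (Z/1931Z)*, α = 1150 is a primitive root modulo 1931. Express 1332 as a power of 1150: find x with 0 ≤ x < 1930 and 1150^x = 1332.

32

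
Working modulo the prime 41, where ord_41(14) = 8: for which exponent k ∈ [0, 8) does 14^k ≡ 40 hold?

Successive powers of 14 modulo 41:
  14^0=1  14^1=14  14^2=32  14^3=38  14^4=40
So 14^4 ≡ 40 (mod 41), giving k = 4.

4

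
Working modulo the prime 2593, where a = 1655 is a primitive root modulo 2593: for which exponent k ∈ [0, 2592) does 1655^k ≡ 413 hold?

1376

Baby-step giant-step with m = ceil(sqrt(2592)) = 51.
Baby table (1655^j mod 2593 for j=0..50):
  0:1  1:1655  2:817  3:1182  4:1088  5:1098  6:2090  7:2481
  8:1336  9:1844  10:2452  11:15  12:1488  13:1883  14:2172  15:762
  16:912  17:234  18:913  19:1889  20:1730  21:478  22:225  23:1576
  24:2315  25:1464  26:1058  27:715  28:917  29:730  30:2405  31:20
  32:1984  33:782  34:303  35:1016  36:1216  37:312  38:353  39:790
  40:578  41:2366  42:300  43:1237  44:1358  45:1952  46:2275  47:89
  48:2087  49:109  50:1478
Giant step factor: 1655^(-51) ≡ 940 (mod 2593).
Scan 413·940^i mod 2593 for i = 0, 1, …:
  i=0: 413   i=1: 1863   i=2: 945   i=3: 1494
  i=4: 1547   i=5: 2100   i=6: 727   i=7: 1421
  i=8: 345   i=9: 175     …   i=25: 2247
  i=26: 1478
Match at i=26, j=50: k = 26·51 + 50 = 1376.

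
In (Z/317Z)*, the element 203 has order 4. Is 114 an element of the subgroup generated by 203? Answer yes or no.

yes

⟨203⟩ has order 4; its elements mod 317 are {1, 114, 203, 316}.
114 is in this set.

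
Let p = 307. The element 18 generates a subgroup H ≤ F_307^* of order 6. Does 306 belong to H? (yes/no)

yes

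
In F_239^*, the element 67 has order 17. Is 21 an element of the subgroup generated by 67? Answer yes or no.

⟨67⟩ has order 17; its elements mod 239 are {1, 6, 22, 36, 40, 51, 67, 71, 75, 101, 128, 132, 163, 166, 187, 211, 216}.
21 is not in this set.

no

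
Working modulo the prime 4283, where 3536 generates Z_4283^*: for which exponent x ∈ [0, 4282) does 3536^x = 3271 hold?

Baby-step giant-step with m = ceil(sqrt(4282)) = 66.
Baby table (3536^j mod 4283 for j=0..65):
  0:1  1:3536  2:1219  3:1686  4:4043  5:3677  6:2967  7:2245
  8:1921  9:4101  10:3181  11:858  12:1524  13:850  14:3217  15:3947
  16:2578  17:1584  18:3143  19:3546  20:2315  21:1027  22:3771  23:1277
  24:1190  25:1934  26:2956  27:1896  28:1361  29:2687  30:1538  31:3241
  32:3151  33:1853  34:3501  35:1666  36:1851  37:712  38:3511  39:2762
  40:1192  41:440  42:1111  43:985  44:881  45:1475  46:3189  47:3448
  48:2710  49:1489  50:1297  51:3382  52:616  53:2412  54:1379  55:2090
  56:2065  57:3608  58:3114  59:3794  60:1228  61:3529  62:2165  63:1719
  64:807  65:1074
Giant step factor: 3536^(-66) ≡ 4182 (mod 4283).
Scan 3271·4182^i mod 4283 for i = 0, 1, …:
  i=0: 3271   i=1: 3703   i=2: 2901   i=3: 2526
  i=4: 1854   i=5: 1198   i=6: 3209   i=7: 1399
  i=8: 40   i=9: 243     …   i=38: 3379
  i=39: 1361
Match at i=39, j=28: x = 39·66 + 28 = 2602.

2602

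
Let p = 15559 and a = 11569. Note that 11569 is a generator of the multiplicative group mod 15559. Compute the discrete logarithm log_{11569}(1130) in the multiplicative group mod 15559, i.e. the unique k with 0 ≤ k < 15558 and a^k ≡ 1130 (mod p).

3589

Baby-step giant-step with m = ceil(sqrt(15558)) = 125.
Baby table (11569^j mod 15559 for j=0..124):
  0:1  1:11569  2:3243  3:5518  4:14724  5:2024  6:14920  7:13493
  8:12629  9:5891  10:4559  11:13620  12:3787  13:13218  14:5190  15:929
  16:11891  17:9860  18:7311  19:2235  20:13216  21:13170  22:10002  23:855
  24:11530  25:3263  26:3513  27:1789  28:3471  29:13779  30:7296  31:15408
  32:11248  33:8195  34:6968  35:1613  36:5556  37:3135  38:786  39:6778
  40:12881  41:11746  42:12727  43:3846  44:11193  45:9819  46:15311  47:9303
  48:4804  49:728  50:4813  51:11495  52:2882  53:14480  54:10926  55:1578
  56:5175  57:14102  58:9923  59:4885  60:4277  61:2993  62:7242  63:13042
  64:7275  65:5844  66:5381  67:1230  68:8944  69:5786  70:3416  71:15403
  72:80  73:7539  74:10496  75:5788  76:10995  77:6330  78:11116  79:5869
  80:14544  81:4510  82:6863  83:470  84:7339  85:14987  86:10666  87:12084
  88:2181  89:10850  90:9197  91:7651  92:14827  93:11147  94:6651  95:6164
  96:4419  97:12096  98:978  99:3089  100:13177  101:13190  102:7997  103:3479
  104:12977  105:2122  106:12875  107:4568  108:8828  109:1856  110:644  111:13234
  112:3586  113:6140  114:6825  115:12059  116:8577  117:7570  118:11278  119:12967
  120:10904  121:11563  122:11624  123:1619  124:12734
Giant step factor: 11569^(-125) ≡ 14672 (mod 15559).
Scan 1130·14672^i mod 15559 for i = 0, 1, …:
  i=0: 1130   i=1: 9025   i=2: 7710   i=3: 7190
  i=4: 1660   i=5: 5685   i=6: 14080   i=7: 4917
  i=8: 10700   i=9: 90     …   i=27: 2005
  i=28: 10850
Match at i=28, j=89: k = 28·125 + 89 = 3589.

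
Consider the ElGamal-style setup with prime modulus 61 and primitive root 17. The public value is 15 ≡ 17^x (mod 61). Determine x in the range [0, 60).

Baby-step giant-step with m = ceil(sqrt(60)) = 8.
Baby table (17^j mod 61 for j=0..7):
  0:1  1:17  2:45  3:33  4:12  5:21  6:52  7:30
Giant step factor: 17^(-8) ≡ 25 (mod 61).
Scan 15·25^i mod 61 for i = 0, 1, …:
  i=0: 15   i=1: 9   i=2: 42   i=3: 13
  i=4: 20   i=5: 12
Match at i=5, j=4: x = 5·8 + 4 = 44.

44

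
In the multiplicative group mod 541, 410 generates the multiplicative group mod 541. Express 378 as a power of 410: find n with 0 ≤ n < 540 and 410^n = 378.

223

Baby-step giant-step with m = ceil(sqrt(540)) = 24.
Baby table (410^j mod 541 for j=0..23):
  0:1  1:410  2:390  3:305  4:79  5:471  6:514  7:291
  8:290  9:421  10:31  11:267  12:188  13:258  14:285  15:535
  16:245  17:365  18:334  19:67  20:420  21:162  22:418  23:424
Giant step factor: 410^(-24) ≡ 405 (mod 541).
Scan 378·405^i mod 541 for i = 0, 1, …:
  i=0: 378   i=1: 528   i=2: 145   i=3: 297
  i=4: 183   i=5: 539   i=6: 272   i=7: 337
  i=8: 153   i=9: 291
Match at i=9, j=7: n = 9·24 + 7 = 223.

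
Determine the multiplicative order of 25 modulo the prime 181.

15

The order of 25 must divide p − 1 = 180 = 2^2 · 3^2 · 5.
Divisors: 1, 2, 3, 4, 5, 6, 9, 10, 12, 15, 18, 20, 30, 36, 45, 60, 90, 180.
Check each in increasing order: 25^1 ≡ 25;  25^2 ≡ 82;  25^3 ≡ 59;  25^4 ≡ 27;  25^5 ≡ 132;  25^6 ≡ 42;  25^9 ≡ 125;  25^10 ≡ 48;  25^12 ≡ 135;  25^15 ≡ 1.
Smallest exponent giving 1 is 15.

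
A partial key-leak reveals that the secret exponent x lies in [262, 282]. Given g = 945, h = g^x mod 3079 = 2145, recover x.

264

Compute 945^262 mod 3079 = 688, then multiply by 945 repeatedly:
  945^262=688  945^263=491  945^264=2145
Found 2145 at exponent 264.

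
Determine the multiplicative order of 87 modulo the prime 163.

The order of 87 must divide p − 1 = 162 = 2 · 3^4.
Divisors: 1, 2, 3, 6, 9, 18, 27, 54, 81, 162.
Check each in increasing order: 87^1 ≡ 87;  87^2 ≡ 71;  87^3 ≡ 146;  87^6 ≡ 126;  87^9 ≡ 140;  87^18 ≡ 40;  87^27 ≡ 58;  87^54 ≡ 104;  87^81 ≡ 1.
Smallest exponent giving 1 is 81.

81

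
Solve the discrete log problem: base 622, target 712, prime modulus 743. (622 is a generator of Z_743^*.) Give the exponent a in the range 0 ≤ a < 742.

673

Baby-step giant-step with m = ceil(sqrt(742)) = 28.
Baby table (622^j mod 743 for j=0..27):
  0:1  1:622  2:524  3:494  4:409  5:292  6:332  7:693
  8:106  9:548  10:562  11:354  12:260  13:489  14:271  15:644
  16:91  17:134  18:132  19:374  20:69  21:567  22:492  23:651
  24:730  25:87  26:618  27:265
Giant step factor: 622^(-28) ≡ 506 (mod 743).
Scan 712·506^i mod 743 for i = 0, 1, …:
  i=0: 712   i=1: 660   i=2: 353   i=3: 298
  i=4: 702   i=5: 58   i=6: 371   i=7: 490
  i=8: 521   i=9: 604     …   i=23: 662
  i=24: 622
Match at i=24, j=1: a = 24·28 + 1 = 673.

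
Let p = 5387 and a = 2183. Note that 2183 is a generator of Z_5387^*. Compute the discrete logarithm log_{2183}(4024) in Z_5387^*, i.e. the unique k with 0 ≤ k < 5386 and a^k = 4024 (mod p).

Baby-step giant-step with m = ceil(sqrt(5386)) = 74.
Baby table (2183^j mod 5387 for j=0..73):
  0:1  1:2183  2:3381  3:533  4:5334  5:2815  6:3965  7:4073
  8:2809  9:1641  10:5335  11:4998  12:1959  13:4606  14:2756  15:4456
  16:3913  17:3684  18:4768  19:860  20:2704  21:4067  22:485  23:2903
  24:2137  25:5316  26:1230  27:2364  28:5253  29:3763  30:4841  31:3996
  32:1715  33:5267  34:2003  35:3692  36:684  37:973  38:1581  39:3643
  40:1457  41:2301  42:2399  43:853  44:3584  45:1948  46:2141  47:3274
  48:3980  49:4496  50:5041  51:4249  52:4540  53:4127  54:2177  55:1057
  56:1795  57:2136  58:3133  59:3236  60:1831  61:5306  62:948  63:876
  64:5310  65:4293  66:3626  67:2055  68:4081  69:4112  70:1754  71:4212
  72:4574  73:2931
Giant step factor: 2183^(-74) ≡ 4904 (mod 5387).
Scan 4024·4904^i mod 5387 for i = 0, 1, …:
  i=0: 4024   i=1: 1115   i=2: 155   i=3: 553
  i=4: 2251   i=5: 941   i=6: 3392   i=7: 4699
  i=8: 3697   i=9: 2833     …   i=65: 594
  i=66: 3996
Match at i=66, j=31: k = 66·74 + 31 = 4915.

4915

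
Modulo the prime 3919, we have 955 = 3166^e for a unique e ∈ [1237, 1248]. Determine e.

1240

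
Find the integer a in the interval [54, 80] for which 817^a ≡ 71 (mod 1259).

Compute 817^54 mod 1259 = 1056, then multiply by 817 repeatedly:
  817^54=1056  817^55=337  817^56=867  817^57=781  817^58=1023
  817^59=1074  817^60=1194  817^61=1032  817^62=873  817^63=647
  817^64=1078  817^65=685  817^66=649  817^67=194  817^68=1123
  817^69=939  817^70=432  817^71=424  817^72=183  817^73=949
  817^74=1048  817^75=96  817^76=374  817^77=880  817^78=71
Found 71 at exponent 78.

78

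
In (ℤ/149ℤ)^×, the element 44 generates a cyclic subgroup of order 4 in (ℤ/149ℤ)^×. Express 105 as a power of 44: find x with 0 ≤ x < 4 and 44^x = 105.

Successive powers of 44 modulo 149:
  44^0=1  44^1=44  44^2=148  44^3=105
So 44^3 ≡ 105 (mod 149), giving x = 3.

3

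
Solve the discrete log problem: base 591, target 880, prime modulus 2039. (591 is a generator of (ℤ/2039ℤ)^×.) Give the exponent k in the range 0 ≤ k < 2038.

Baby-step giant-step with m = ceil(sqrt(2038)) = 46.
Baby table (591^j mod 2039 for j=0..45):
  0:1  1:591  2:612  3:789  4:1407  5:1664  6:626  7:907
  8:1819  9:476  10:1973  11:1774  12:388  13:940  14:932  15:282
  16:1503  17:1308  18:247  19:1208  20:278  21:1178  22:899  23:1169
  24:1697  25:1778  26:713  27:1349  28:10  29:1832  30:3  31:1773
  32:1836  33:328  34:143  35:914  36:1878  37:682  38:1379  39:1428
  40:1841  41:1244  42:1164  43:781  44:757  45:846
Giant step factor: 591^(-46) ≡ 1916 (mod 2039).
Scan 880·1916^i mod 2039 for i = 0, 1, …:
  i=0: 880   i=1: 1866   i=2: 889   i=3: 759
  i=4: 437   i=5: 1302   i=6: 935   i=7: 1218
  i=8: 1072   i=9: 679     …   i=37: 1577
  i=38: 1773
Match at i=38, j=31: k = 38·46 + 31 = 1779.

1779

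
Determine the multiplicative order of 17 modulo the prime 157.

39

The order of 17 must divide p − 1 = 156 = 2^2 · 3 · 13.
Divisors: 1, 2, 3, 4, 6, 12, 13, 26, 39, 52, 78, 156.
Check each in increasing order: 17^1 ≡ 17;  17^2 ≡ 132;  17^3 ≡ 46;  17^4 ≡ 154;  17^6 ≡ 75;  17^12 ≡ 130;  17^13 ≡ 12;  17^26 ≡ 144;  17^39 ≡ 1.
Smallest exponent giving 1 is 39.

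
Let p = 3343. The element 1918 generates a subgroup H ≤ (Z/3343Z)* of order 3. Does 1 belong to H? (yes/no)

yes

1 ∈ ⟨1918⟩ iff 1^3 ≡ 1 (mod 3343), since |⟨1918⟩| = 3.
1^3 mod 3343 = 1.
Since 1 = 1, 1 lies in the subgroup.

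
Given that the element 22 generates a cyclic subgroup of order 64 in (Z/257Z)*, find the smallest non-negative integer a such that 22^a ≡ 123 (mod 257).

41

Baby-step giant-step with m = ceil(sqrt(64)) = 8.
Baby table (22^j mod 257 for j=0..7):
  0:1  1:22  2:227  3:111  4:129  5:11  6:242  7:184
Giant step factor: 22^(-8) ≡ 4 (mod 257).
Scan 123·4^i mod 257 for i = 0, 1, …:
  i=0: 123   i=1: 235   i=2: 169   i=3: 162
  i=4: 134   i=5: 22
Match at i=5, j=1: a = 5·8 + 1 = 41.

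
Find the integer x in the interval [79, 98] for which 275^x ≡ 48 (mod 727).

87

Compute 275^79 mod 727 = 311, then multiply by 275 repeatedly:
  275^79=311  275^80=466  275^81=198  275^82=652  275^83=458
  275^84=179  275^85=516  275^86=135  275^87=48
Found 48 at exponent 87.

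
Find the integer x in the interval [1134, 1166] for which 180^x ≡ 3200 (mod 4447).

1150

Compute 180^1134 mod 4447 = 1829, then multiply by 180 repeatedly:
  180^1134=1829  180^1135=142  180^1136=3325  180^1137=2602  180^1138=1425
  180^1139=3021  180^1140=1246  180^1141=1930  180^1142=534  180^1143=2733
  180^1144=2770  180^1145=536  180^1146=3093  180^1147=865  180^1148=55
  180^1149=1006  180^1150=3200
Found 3200 at exponent 1150.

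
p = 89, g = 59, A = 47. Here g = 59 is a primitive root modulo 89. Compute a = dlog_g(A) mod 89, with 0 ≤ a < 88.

34

Baby-step giant-step with m = ceil(sqrt(88)) = 10.
Baby table (59^j mod 89 for j=0..9):
  0:1  1:59  2:10  3:56  4:11  5:26  6:21  7:82
  8:32  9:19
Giant step factor: 59^(-10) ≡ 42 (mod 89).
Scan 47·42^i mod 89 for i = 0, 1, …:
  i=0: 47   i=1: 16   i=2: 49   i=3: 11
Match at i=3, j=4: a = 3·10 + 4 = 34.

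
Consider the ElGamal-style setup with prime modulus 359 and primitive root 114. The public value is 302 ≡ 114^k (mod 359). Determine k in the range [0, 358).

Baby-step giant-step with m = ceil(sqrt(358)) = 19.
Baby table (114^j mod 359 for j=0..18):
  0:1  1:114  2:72  3:310  4:158  5:62  6:247  7:156
  8:193  9:103  10:254  11:236  12:338  13:119  14:283  15:311
  16:272  17:134  18:198
Giant step factor: 114^(-19) ≡ 351 (mod 359).
Scan 302·351^i mod 359 for i = 0, 1, …:
  i=0: 302   i=1: 97   i=2: 301   i=3: 105
  i=4: 237   i=5: 258   i=6: 90   i=7: 357
  i=8: 16   i=9: 231   i=10: 306   i=11: 65
  i=12: 198
Match at i=12, j=18: k = 12·19 + 18 = 246.

246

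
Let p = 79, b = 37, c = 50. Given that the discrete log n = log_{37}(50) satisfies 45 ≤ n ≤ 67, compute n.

56

Compute 37^45 mod 79 = 41, then multiply by 37 repeatedly:
  37^45=41  37^46=16  37^47=39  37^48=21  37^49=66
  37^50=72  37^51=57  37^52=55  37^53=60  37^54=8
  37^55=59  37^56=50
Found 50 at exponent 56.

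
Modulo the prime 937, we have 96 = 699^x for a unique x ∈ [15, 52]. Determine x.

28

Compute 699^15 mod 937 = 701, then multiply by 699 repeatedly:
  699^15=701  699^16=885  699^17=195  699^18=440  699^19=224
  699^20=97  699^21=339  699^22=837  699^23=375  699^24=702
  699^25=647  699^26=619  699^27=724  699^28=96
Found 96 at exponent 28.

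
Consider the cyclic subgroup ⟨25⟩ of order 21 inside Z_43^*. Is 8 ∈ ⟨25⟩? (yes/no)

no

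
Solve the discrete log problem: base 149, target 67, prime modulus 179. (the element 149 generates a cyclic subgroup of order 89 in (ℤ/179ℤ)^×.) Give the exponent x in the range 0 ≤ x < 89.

58

Baby-step giant-step with m = ceil(sqrt(89)) = 10.
Baby table (149^j mod 179 for j=0..9):
  0:1  1:149  2:5  3:29  4:25  5:145  6:125  7:9
  8:88  9:45
Giant step factor: 149^(-10) ≡ 155 (mod 179).
Scan 67·155^i mod 179 for i = 0, 1, …:
  i=0: 67   i=1: 3   i=2: 107   i=3: 117
  i=4: 56   i=5: 88
Match at i=5, j=8: x = 5·10 + 8 = 58.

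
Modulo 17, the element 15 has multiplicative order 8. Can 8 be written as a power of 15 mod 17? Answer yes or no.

⟨15⟩ has order 8; its elements mod 17 are {1, 2, 4, 8, 9, 13, 15, 16}.
8 is in this set.

yes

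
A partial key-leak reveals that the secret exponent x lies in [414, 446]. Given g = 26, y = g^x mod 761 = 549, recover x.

Compute 26^414 mod 761 = 144, then multiply by 26 repeatedly:
  26^414=144  26^415=700  26^416=697  26^417=619  26^418=113
  26^419=655  26^420=288  26^421=639  26^422=633  26^423=477
  26^424=226  26^425=549
Found 549 at exponent 425.

425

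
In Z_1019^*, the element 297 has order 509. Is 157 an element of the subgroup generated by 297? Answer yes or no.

no

157 ∈ ⟨297⟩ iff 157^509 ≡ 1 (mod 1019), since |⟨297⟩| = 509.
157^509 mod 1019 = 1018.
Since 1018 ≠ 1, 157 does not lie in the subgroup.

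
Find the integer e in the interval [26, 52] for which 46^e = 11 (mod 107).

Compute 46^26 mod 107 = 10, then multiply by 46 repeatedly:
  46^26=10  46^27=32  46^28=81  46^29=88  46^30=89
  46^31=28  46^32=4  46^33=77  46^34=11
Found 11 at exponent 34.

34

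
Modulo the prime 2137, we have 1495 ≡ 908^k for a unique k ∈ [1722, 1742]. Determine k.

1733

Compute 908^1722 mod 2137 = 1129, then multiply by 908 repeatedly:
  908^1722=1129  908^1723=1509  908^1724=355  908^1725=1790  908^1726=1200
  908^1727=1867  908^1728=595  908^1729=1736  908^1730=1319  908^1731=932
  908^1732=4  908^1733=1495
Found 1495 at exponent 1733.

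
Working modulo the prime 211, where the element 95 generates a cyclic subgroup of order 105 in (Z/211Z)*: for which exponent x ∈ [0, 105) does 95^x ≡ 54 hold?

10

Baby-step giant-step with m = ceil(sqrt(105)) = 11.
Baby table (95^j mod 211 for j=0..10):
  0:1  1:95  2:163  3:82  4:194  5:73  6:183  7:83
  8:78  9:25  10:54
Giant step factor: 95^(-11) ≡ 16 (mod 211).
Scan 54·16^i mod 211 for i = 0, 1, …:
  i=0: 54
Match at i=0, j=10: x = 0·11 + 10 = 10.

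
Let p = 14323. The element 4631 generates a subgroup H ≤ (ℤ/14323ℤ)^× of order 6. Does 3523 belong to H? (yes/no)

3523 ∈ ⟨4631⟩ iff 3523^6 ≡ 1 (mod 14323), since |⟨4631⟩| = 6.
3523^6 mod 14323 = 5280.
Since 5280 ≠ 1, 3523 does not lie in the subgroup.

no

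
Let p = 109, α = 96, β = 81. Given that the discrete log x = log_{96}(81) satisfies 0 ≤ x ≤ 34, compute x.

Compute 96^0 mod 109 = 1, then multiply by 96 repeatedly:
  96^0=1  96^1=96  96^2=60  96^3=92  96^4=3
  96^5=70  96^6=71  96^7=58  96^8=9  96^9=101
  96^10=104  96^11=65  96^12=27  96^13=85  96^14=94
  96^15=86  96^16=81
Found 81 at exponent 16.

16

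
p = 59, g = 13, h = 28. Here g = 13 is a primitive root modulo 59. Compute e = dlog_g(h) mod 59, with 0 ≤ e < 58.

52

Baby-step giant-step with m = ceil(sqrt(58)) = 8.
Baby table (13^j mod 59 for j=0..7):
  0:1  1:13  2:51  3:14  4:5  5:6  6:19  7:11
Giant step factor: 13^(-8) ≡ 26 (mod 59).
Scan 28·26^i mod 59 for i = 0, 1, …:
  i=0: 28   i=1: 20   i=2: 48   i=3: 9
  i=4: 57   i=5: 7   i=6: 5
Match at i=6, j=4: e = 6·8 + 4 = 52.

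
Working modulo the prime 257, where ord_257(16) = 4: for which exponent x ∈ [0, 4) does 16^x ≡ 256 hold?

Successive powers of 16 modulo 257:
  16^0=1  16^1=16  16^2=256
So 16^2 ≡ 256 (mod 257), giving x = 2.

2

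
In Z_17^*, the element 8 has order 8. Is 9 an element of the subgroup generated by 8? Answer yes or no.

⟨8⟩ has order 8; its elements mod 17 are {1, 2, 4, 8, 9, 13, 15, 16}.
9 is in this set.

yes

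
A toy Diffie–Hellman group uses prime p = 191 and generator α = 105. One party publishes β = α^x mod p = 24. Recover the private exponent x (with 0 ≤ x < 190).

Baby-step giant-step with m = ceil(sqrt(190)) = 14.
Baby table (105^j mod 191 for j=0..13):
  0:1  1:105  2:138  3:165  4:135  5:41  6:103  7:119
  8:80  9:187  10:153  11:21  12:104  13:33
Giant step factor: 105^(-14) ≡ 92 (mod 191).
Scan 24·92^i mod 191 for i = 0, 1, …:
  i=0: 24   i=1: 107   i=2: 103
Match at i=2, j=6: x = 2·14 + 6 = 34.

34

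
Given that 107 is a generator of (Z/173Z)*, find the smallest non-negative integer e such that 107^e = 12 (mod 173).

9

Baby-step giant-step with m = ceil(sqrt(172)) = 14.
Baby table (107^j mod 173 for j=0..13):
  0:1  1:107  2:31  3:30  4:96  5:65  6:35  7:112
  8:47  9:12  10:73  11:26  12:14  13:114
Giant step factor: 107^(-14) ≡ 116 (mod 173).
Scan 12·116^i mod 173 for i = 0, 1, …:
  i=0: 12
Match at i=0, j=9: e = 0·14 + 9 = 9.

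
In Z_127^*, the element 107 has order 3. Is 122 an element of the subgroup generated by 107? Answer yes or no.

no

122 ∈ ⟨107⟩ iff 122^3 ≡ 1 (mod 127), since |⟨107⟩| = 3.
122^3 mod 127 = 2.
Since 2 ≠ 1, 122 does not lie in the subgroup.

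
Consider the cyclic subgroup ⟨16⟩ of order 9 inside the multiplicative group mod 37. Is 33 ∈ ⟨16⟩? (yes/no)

yes

⟨16⟩ has order 9; its elements mod 37 are {1, 7, 9, 10, 12, 16, 26, 33, 34}.
33 is in this set.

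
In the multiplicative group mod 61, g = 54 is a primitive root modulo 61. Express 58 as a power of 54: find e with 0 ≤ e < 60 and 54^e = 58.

24

Baby-step giant-step with m = ceil(sqrt(60)) = 8.
Baby table (54^j mod 61 for j=0..7):
  0:1  1:54  2:49  3:23  4:22  5:29  6:41  7:18
Giant step factor: 54^(-8) ≡ 15 (mod 61).
Scan 58·15^i mod 61 for i = 0, 1, …:
  i=0: 58   i=1: 16   i=2: 57   i=3: 1
Match at i=3, j=0: e = 3·8 + 0 = 24.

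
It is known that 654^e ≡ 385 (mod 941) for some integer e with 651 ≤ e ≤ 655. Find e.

Compute 654^651 mod 941 = 779, then multiply by 654 repeatedly:
  654^651=779  654^652=385
Found 385 at exponent 652.

652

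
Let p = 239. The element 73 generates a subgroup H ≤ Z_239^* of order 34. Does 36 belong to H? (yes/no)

36 ∈ ⟨73⟩ iff 36^34 ≡ 1 (mod 239), since |⟨73⟩| = 34.
36^34 mod 239 = 1.
Since 1 = 1, 36 lies in the subgroup.

yes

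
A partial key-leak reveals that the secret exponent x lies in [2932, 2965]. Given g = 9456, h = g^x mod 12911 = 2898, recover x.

2941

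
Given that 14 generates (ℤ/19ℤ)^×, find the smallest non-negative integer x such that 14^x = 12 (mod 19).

Successive powers of 14 modulo 19:
  14^0=1  14^1=14  14^2=6  14^3=8  14^4=17  14^5=10
  14^6=7  14^7=3  14^8=4  14^9=18  14^10=5  14^11=13
  14^12=11  14^13=2  14^14=9  14^15=12
So 14^15 ≡ 12 (mod 19), giving x = 15.

15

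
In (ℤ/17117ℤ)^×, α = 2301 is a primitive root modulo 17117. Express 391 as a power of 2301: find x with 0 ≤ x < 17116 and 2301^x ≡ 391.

Baby-step giant-step with m = ceil(sqrt(17116)) = 131.
Baby table (2301^j mod 17117 for j=0..130):
  0:1  1:2301  2:5448  3:6204  4:16943  5:10434  6:10600  7:15992
  8:13159  9:16003  10:4236  11:7463  12:4012  13:5549  14:16084  15:2330
  16:3709  17:10143  18:8572  19:5388  20:5080  21:15286  22:14768  23:3923
  24:6164  25:10488  26:15035  27:2078  28:5835  29:6607  30:2811  31:15002
  32:11730  33:14338  34:7279  35:8553  36:13020  37:4270  38:112  39:957
  40:11081  41:10168  42:14746  43:4652  44:6127  45:10936  46:1746  47:12168
  48:12273  49:14240  50:4302  51:5276  52:4123  53:4205  54:4600  55:6294
  56:1512  57:4361  58:4099  59:332  60:10784  61:11451  62:5688  63:10700
  64:6454  65:10215  66:3074  67:3953  68:6726  69:2758  70:12868  71:13975
  72:10749  73:16501  74:3295  75:16081  76:12544  77:4482  78:8648  79:9094
  80:8320  81:7514  82:1544  83:9525  84:7265  85:10573  86:5216  87:2999
  88:2548  89:8934  90:16734  91:8801  92:1690  93:3131  94:15291  95:9156
  96:14046  97:2950  98:9618  99:15854  100:3727  101:210  102:3934  103:14358
  104:1948  105:14811  106:164  107:790  108:3388  109:7553  110:5698  111:16593
  112:9583  113:3787  114:1334  115:5591  116:10024  117:8625  118:7522  119:2835
  120:1758  121:5546  122:9181  123:3103  124:2214  125:10665  126:11504  127:7822
  128:8455  129:10043  130:993
Giant step factor: 2301^(-131) ≡ 1058 (mod 17117).
Scan 391·1058^i mod 17117 for i = 0, 1, …:
  i=0: 391   i=1: 2870   i=2: 6751   i=3: 4769
  i=4: 13204   i=5: 2360   i=6: 14915   i=7: 15313
  i=8: 8472   i=9: 11185     …   i=109: 7526
  i=110: 3103
Match at i=110, j=123: x = 110·131 + 123 = 14533.

14533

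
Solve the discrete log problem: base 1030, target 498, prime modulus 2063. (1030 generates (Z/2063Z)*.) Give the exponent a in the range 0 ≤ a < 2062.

Baby-step giant-step with m = ceil(sqrt(2062)) = 46.
Baby table (1030^j mod 2063 for j=0..45):
  0:1  1:1030  2:518  3:1286  4:134  5:1862  6:1333  7:1095
  8:1452  9:1948  10:1204  11:257  12:646  13:1094  14:422  15:1430
  16:1981  17:123  18:847  19:1824  20:1390  21:2041  22:33  23:982
  24:590  25:1178  26:296  27:1619  28:666  29:1064  30:467  31:331
  32:535  33:229  34:688  35:1031  36:1548  37:1804  38:1420  39:1996
  40:1132  41:365  42:484  43:1337  44:1089  45:1461
Giant step factor: 1030^(-46) ≡ 297 (mod 2063).
Scan 498·297^i mod 2063 for i = 0, 1, …:
  i=0: 498   i=1: 1433   i=2: 623   i=3: 1424
  i=4: 13   i=5: 1798   i=6: 1752   i=7: 468
  i=8: 775   i=9: 1182     …   i=32: 1759
  i=33: 484
Match at i=33, j=42: a = 33·46 + 42 = 1560.

1560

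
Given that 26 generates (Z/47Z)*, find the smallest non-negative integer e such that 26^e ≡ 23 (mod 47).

43

Baby-step giant-step with m = ceil(sqrt(46)) = 7.
Baby table (26^j mod 47 for j=0..6):
  0:1  1:26  2:18  3:45  4:42  5:11  6:4
Giant step factor: 26^(-7) ≡ 33 (mod 47).
Scan 23·33^i mod 47 for i = 0, 1, …:
  i=0: 23   i=1: 7   i=2: 43   i=3: 9
  i=4: 15   i=5: 25   i=6: 26
Match at i=6, j=1: e = 6·7 + 1 = 43.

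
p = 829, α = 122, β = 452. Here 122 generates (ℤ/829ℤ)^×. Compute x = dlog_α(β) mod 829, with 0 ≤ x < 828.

Baby-step giant-step with m = ceil(sqrt(828)) = 29.
Baby table (122^j mod 829 for j=0..28):
  0:1  1:122  2:791  3:338  4:615  5:420  6:671  7:620
  8:201  9:481  10:652  11:789  12:94  13:691  14:573  15:270
  16:609  17:517  18:70  19:250  20:656  21:448  22:771  23:385
  24:546  25:292  26:806  27:510  28:45
Giant step factor: 122^(-29) ≡ 731 (mod 829).
Scan 452·731^i mod 829 for i = 0, 1, …:
  i=0: 452   i=1: 470   i=2: 364   i=3: 804
  i=4: 792   i=5: 310   i=6: 293   i=7: 301
  i=8: 346   i=9: 81     …   i=13: 318
  i=14: 338
Match at i=14, j=3: x = 14·29 + 3 = 409.

409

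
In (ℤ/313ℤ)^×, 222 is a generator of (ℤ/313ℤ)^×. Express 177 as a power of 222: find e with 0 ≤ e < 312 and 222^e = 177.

91

Baby-step giant-step with m = ceil(sqrt(312)) = 18.
Baby table (222^j mod 313 for j=0..17):
  0:1  1:222  2:143  3:133  4:104  5:239  6:161  7:60
  8:174  9:129  10:155  11:293  12:255  13:270  14:157  15:111
  16:228  17:223
Giant step factor: 222^(-18) ≡ 307 (mod 313).
Scan 177·307^i mod 313 for i = 0, 1, …:
  i=0: 177   i=1: 190   i=2: 112   i=3: 267
  i=4: 276   i=5: 222
Match at i=5, j=1: e = 5·18 + 1 = 91.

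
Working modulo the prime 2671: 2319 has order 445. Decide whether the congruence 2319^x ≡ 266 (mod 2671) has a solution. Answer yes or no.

266 ∈ ⟨2319⟩ iff 266^445 ≡ 1 (mod 2671), since |⟨2319⟩| = 445.
266^445 mod 2671 = 2126.
Since 2126 ≠ 1, 266 does not lie in the subgroup.

no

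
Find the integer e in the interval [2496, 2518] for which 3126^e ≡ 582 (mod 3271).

2499

Compute 3126^2496 mod 3271 = 2828, then multiply by 3126 repeatedly:
  3126^2496=2828  3126^2497=2086  3126^2498=1733  3126^2499=582
Found 582 at exponent 2499.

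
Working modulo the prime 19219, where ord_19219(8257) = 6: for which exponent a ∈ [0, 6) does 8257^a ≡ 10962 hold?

4

Successive powers of 8257 modulo 19219:
  8257^0=1  8257^1=8257  8257^2=8256  8257^3=19218  8257^4=10962
So 8257^4 ≡ 10962 (mod 19219), giving a = 4.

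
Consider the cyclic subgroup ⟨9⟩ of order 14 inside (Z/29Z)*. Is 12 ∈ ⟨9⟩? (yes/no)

no

12 ∈ ⟨9⟩ iff 12^14 ≡ 1 (mod 29), since |⟨9⟩| = 14.
12^14 mod 29 = 28.
Since 28 ≠ 1, 12 does not lie in the subgroup.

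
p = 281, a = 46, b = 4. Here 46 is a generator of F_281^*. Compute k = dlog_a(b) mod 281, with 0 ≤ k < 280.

8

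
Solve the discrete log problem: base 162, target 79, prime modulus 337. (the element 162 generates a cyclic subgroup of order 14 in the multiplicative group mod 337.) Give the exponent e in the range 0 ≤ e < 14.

Successive powers of 162 modulo 337:
  162^0=1  162^1=162  162^2=295  162^3=273  162^4=79
So 162^4 ≡ 79 (mod 337), giving e = 4.

4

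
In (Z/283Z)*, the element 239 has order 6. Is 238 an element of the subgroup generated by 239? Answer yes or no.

yes

⟨239⟩ has order 6; its elements mod 283 are {1, 44, 45, 238, 239, 282}.
238 is in this set.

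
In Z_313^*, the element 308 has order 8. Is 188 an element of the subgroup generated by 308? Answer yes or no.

yes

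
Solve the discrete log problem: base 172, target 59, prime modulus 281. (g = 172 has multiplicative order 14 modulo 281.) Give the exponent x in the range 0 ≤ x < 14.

4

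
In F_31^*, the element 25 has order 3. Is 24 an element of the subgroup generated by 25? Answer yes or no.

no

24 ∈ ⟨25⟩ iff 24^3 ≡ 1 (mod 31), since |⟨25⟩| = 3.
24^3 mod 31 = 29.
Since 29 ≠ 1, 24 does not lie in the subgroup.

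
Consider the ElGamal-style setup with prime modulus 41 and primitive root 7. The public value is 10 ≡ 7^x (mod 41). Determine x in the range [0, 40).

32

Successive powers of 7 modulo 41:
  7^0=1  7^1=7  7^2=8  7^3=15  7^4=23  7^5=38
  7^6=20  7^7=17  7^8=37  7^9=13  7^10=9  7^11=22
  7^12=31  7^13=12  7^14=2  7^15=14  7^16=16  7^17=30
  7^18=5  7^19=35  7^20=40  7^21=34  7^22=33  7^23=26
  7^24=18  7^25=3  7^26=21  7^27=24  7^28=4  7^29=28
  7^30=32  7^31=19  7^32=10
So 7^32 ≡ 10 (mod 41), giving x = 32.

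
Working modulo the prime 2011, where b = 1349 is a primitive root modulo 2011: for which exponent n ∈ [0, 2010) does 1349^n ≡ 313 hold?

807

Baby-step giant-step with m = ceil(sqrt(2010)) = 45.
Baby table (1349^j mod 2011 for j=0..44):
  0:1  1:1349  2:1857  3:1398  4:1595  5:1896  6:1723  7:1622
  8:110  9:1587  10:1159  11:944  12:493  13:1427  14:496  15:1452
  16:34  17:1624  18:797  19:1279  20:1944  21:112  22:263  23:851
  24:1729  25:1672  26:1197  27:1931  28:674  29:254  30:776  31:1104
  32:1156  33:919  34:955  35:1255  36:1744  37:1797  38:898  39:780
  40:467  41:540  42:478  43:1302  44:795
Giant step factor: 1349^(-45) ≡ 1566 (mod 2011).
Scan 313·1566^i mod 2011 for i = 0, 1, …:
  i=0: 313   i=1: 1485   i=2: 794   i=3: 606
  i=4: 1815   i=5: 747   i=6: 1411   i=7: 1548
  i=8: 913   i=9: 1948     …   i=16: 1436
  i=17: 478
Match at i=17, j=42: n = 17·45 + 42 = 807.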